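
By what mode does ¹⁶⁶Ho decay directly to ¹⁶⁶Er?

ΔA = 166 − 166 = 0; ΔZ = 68 − 67 = +1.
A is unchanged and Z rises by 1 — a neutron has become a proton (β⁻ decay).

beta-minus decay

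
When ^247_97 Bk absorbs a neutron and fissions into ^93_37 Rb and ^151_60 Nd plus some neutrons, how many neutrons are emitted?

Conserve mass number: 248 = 93 + 151 + k, so k = 248 − 244 = 4.
Check atomic number: 97 = 37 + 60 + 0 = 97. ✓

4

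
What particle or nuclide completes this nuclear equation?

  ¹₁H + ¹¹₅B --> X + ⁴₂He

Conserve mass number: 1 + 11 = A + 4, so A = 8.
Conserve atomic number: 1 + 5 = Z + 2, so Z = 4.
Z = 4 is beryllium, so the species is ⁸₄Be.

Be-8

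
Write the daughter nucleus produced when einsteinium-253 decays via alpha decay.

Bk-249

Alpha decay: mass number changes by -4, atomic number by -2.
A: 253 − 4 = 249; Z: 99 − 2 = 97.
Z = 97 is berkelium, so the daughter is berkelium-249.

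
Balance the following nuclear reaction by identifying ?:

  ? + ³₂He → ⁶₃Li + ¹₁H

Conserve mass number: A + 3 = 6 + 1, so A = 4.
Conserve atomic number: Z + 2 = 3 + 1, so Z = 2.
A = 4 and Z = 2 is ⁴₂He — an alpha particle.

alpha particle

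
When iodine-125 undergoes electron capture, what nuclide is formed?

Electron capture: mass number changes by +0, atomic number by -1.
A: 125 = 125; Z: 53 − 1 = 52.
Z = 52 is tellurium, so the daughter is tellurium-125.

Te-125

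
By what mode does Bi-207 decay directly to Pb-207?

ΔA = 207 − 207 = 0; ΔZ = 82 − 83 = -1.
A is unchanged and Z drops by 1 — a proton has become a neutron (β⁺ emission or electron capture).

beta-plus decay or electron capture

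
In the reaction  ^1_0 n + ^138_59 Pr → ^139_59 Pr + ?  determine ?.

Conserve mass number: 1 + 138 = 139 + A, so A = 0.
Conserve atomic number: 0 + 59 = 59 + Z, so Z = 0.
A = 0 and Z = 0 is ^0_0 γ — a gamma ray.

gamma ray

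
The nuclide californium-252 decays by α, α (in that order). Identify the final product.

Start: (A, Z) = (252, 98).
After α: (248, 96).
After α: (244, 94).
Z = 94 is plutonium.

Pu-244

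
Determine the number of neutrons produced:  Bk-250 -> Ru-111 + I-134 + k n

5

Conserve mass number: 250 = 111 + 134 + k, so k = 250 − 245 = 5.
Check atomic number: 97 = 44 + 53 + 0 = 97. ✓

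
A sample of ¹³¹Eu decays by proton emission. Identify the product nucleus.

Proton emission: mass number changes by -1, atomic number by -1.
A: 131 − 1 = 130; Z: 63 − 1 = 62.
Z = 62 is samarium, so the daughter is ¹³⁰Sm.

Sm-130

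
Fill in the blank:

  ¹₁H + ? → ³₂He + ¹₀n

triton

Conserve mass number: 1 + A = 3 + 1, so A = 3.
Conserve atomic number: 1 + Z = 2 + 0, so Z = 1.
A = 3 and Z = 1 is ³₁H — a triton.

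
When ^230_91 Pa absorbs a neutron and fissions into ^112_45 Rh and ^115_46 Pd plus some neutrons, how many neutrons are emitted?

4

Conserve mass number: 231 = 112 + 115 + k, so k = 231 − 227 = 4.
Check atomic number: 91 = 45 + 46 + 0 = 91. ✓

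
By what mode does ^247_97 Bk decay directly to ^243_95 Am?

alpha decay

ΔA = 243 − 247 = -4; ΔZ = 95 − 97 = -2.
A drops by 4 and Z drops by 2 — the signature of alpha emission.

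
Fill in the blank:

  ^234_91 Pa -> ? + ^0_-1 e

Conserve mass number: 234 = A + 0, so A = 234.
Conserve atomic number: 91 = Z − 1, so Z = 92.
Z = 92 is uranium, so the species is ^234_92 U.

U-234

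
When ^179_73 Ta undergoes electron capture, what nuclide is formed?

Hf-179

Electron capture: mass number changes by +0, atomic number by -1.
A: 179 = 179; Z: 73 − 1 = 72.
Z = 72 is hafnium, so the daughter is ^179_72 Hf.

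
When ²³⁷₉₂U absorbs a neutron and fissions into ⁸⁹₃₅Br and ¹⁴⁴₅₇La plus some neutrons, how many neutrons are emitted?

Conserve mass number: 238 = 89 + 144 + k, so k = 238 − 233 = 5.
Check atomic number: 92 = 35 + 57 + 0 = 92. ✓

5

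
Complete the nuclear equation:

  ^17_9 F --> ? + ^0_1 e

Conserve mass number: 17 = A + 0, so A = 17.
Conserve atomic number: 9 = Z + 1, so Z = 8.
Z = 8 is oxygen, so the species is ^17_8 O.

O-17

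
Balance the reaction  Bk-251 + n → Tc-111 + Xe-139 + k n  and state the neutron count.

2

Conserve mass number: 252 = 111 + 139 + k, so k = 252 − 250 = 2.
Check atomic number: 97 = 43 + 54 + 0 = 97. ✓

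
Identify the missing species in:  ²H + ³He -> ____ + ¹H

Conserve mass number: 2 + 3 = A + 1, so A = 4.
Conserve atomic number: 1 + 2 = Z + 1, so Z = 2.
A = 4 and Z = 2 is ⁴He — an alpha particle.

He-4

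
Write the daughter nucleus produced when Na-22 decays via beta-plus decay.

Beta-plus decay: mass number changes by +0, atomic number by -1.
A: 22 = 22; Z: 11 − 1 = 10.
Z = 10 is neon, so the daughter is Ne-22.

Ne-22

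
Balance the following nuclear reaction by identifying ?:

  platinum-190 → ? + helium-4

Conserve mass number: 190 = A + 4, so A = 186.
Conserve atomic number: 78 = Z + 2, so Z = 76.
Z = 76 is osmium, so the species is osmium-186.

Os-186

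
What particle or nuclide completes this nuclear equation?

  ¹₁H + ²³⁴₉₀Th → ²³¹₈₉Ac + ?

alpha particle

Conserve mass number: 1 + 234 = 231 + A, so A = 4.
Conserve atomic number: 1 + 90 = 89 + Z, so Z = 2.
A = 4 and Z = 2 is ⁴₂He — an alpha particle.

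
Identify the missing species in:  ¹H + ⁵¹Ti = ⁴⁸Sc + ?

Conserve mass number: 1 + 51 = 48 + A, so A = 4.
Conserve atomic number: 1 + 22 = 21 + Z, so Z = 2.
A = 4 and Z = 2 is ⁴He — an alpha particle.

alpha particle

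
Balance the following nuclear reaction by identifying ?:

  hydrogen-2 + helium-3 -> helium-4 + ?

proton

Conserve mass number: 2 + 3 = 4 + A, so A = 1.
Conserve atomic number: 1 + 2 = 2 + Z, so Z = 1.
A = 1 and Z = 1 is hydrogen-1 — a proton.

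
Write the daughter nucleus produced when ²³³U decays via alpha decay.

Alpha decay: mass number changes by -4, atomic number by -2.
A: 233 − 4 = 229; Z: 92 − 2 = 90.
Z = 90 is thorium, so the daughter is ²²⁹Th.

Th-229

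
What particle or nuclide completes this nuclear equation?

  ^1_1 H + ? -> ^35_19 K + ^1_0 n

Ar-35

Conserve mass number: 1 + A = 35 + 1, so A = 35.
Conserve atomic number: 1 + Z = 19 + 0, so Z = 18.
Z = 18 is argon, so the species is ^35_18 Ar.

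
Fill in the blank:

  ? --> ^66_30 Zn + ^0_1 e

Ga-66

Conserve mass number: A = 66 + 0, so A = 66.
Conserve atomic number: Z = 30 + 1, so Z = 31.
Z = 31 is gallium, so the species is ^66_31 Ga.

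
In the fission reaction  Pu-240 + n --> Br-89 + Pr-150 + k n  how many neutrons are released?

2

Conserve mass number: 241 = 89 + 150 + k, so k = 241 − 239 = 2.
Check atomic number: 94 = 35 + 59 + 0 = 94. ✓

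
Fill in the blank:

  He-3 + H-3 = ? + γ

Conserve mass number: 3 + 3 = A + 0, so A = 6.
Conserve atomic number: 2 + 1 = Z + 0, so Z = 3.
Z = 3 is lithium, so the species is Li-6.

Li-6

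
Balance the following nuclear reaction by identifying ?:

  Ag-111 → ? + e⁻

Cd-111

Conserve mass number: 111 = A + 0, so A = 111.
Conserve atomic number: 47 = Z − 1, so Z = 48.
Z = 48 is cadmium, so the species is Cd-111.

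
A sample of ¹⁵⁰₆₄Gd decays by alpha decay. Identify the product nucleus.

Sm-146

Alpha decay: mass number changes by -4, atomic number by -2.
A: 150 − 4 = 146; Z: 64 − 2 = 62.
Z = 62 is samarium, so the daughter is ¹⁴⁶₆₂Sm.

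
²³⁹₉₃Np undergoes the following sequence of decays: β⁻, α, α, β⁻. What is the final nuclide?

Pa-231

Start: (A, Z) = (239, 93).
After β⁻: (239, 94).
After α: (235, 92).
After α: (231, 90).
After β⁻: (231, 91).
Z = 91 is protactinium.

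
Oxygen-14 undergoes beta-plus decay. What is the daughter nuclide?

Beta-plus decay: mass number changes by +0, atomic number by -1.
A: 14 = 14; Z: 8 − 1 = 7.
Z = 7 is nitrogen, so the daughter is nitrogen-14.

N-14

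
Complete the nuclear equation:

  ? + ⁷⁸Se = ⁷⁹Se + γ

Conserve mass number: A + 78 = 79 + 0, so A = 1.
Conserve atomic number: Z + 34 = 34 + 0, so Z = 0.
A = 1 and Z = 0 is ¹n — a neutron.

neutron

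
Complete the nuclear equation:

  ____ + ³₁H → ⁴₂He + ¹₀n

deuteron

Conserve mass number: A + 3 = 4 + 1, so A = 2.
Conserve atomic number: Z + 1 = 2 + 0, so Z = 1.
A = 2 and Z = 1 is ²₁H — a deuteron.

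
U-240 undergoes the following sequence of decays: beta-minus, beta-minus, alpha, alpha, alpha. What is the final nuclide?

Ra-228

Start: (A, Z) = (240, 92).
After β⁻: (240, 93).
After β⁻: (240, 94).
After α: (236, 92).
After α: (232, 90).
After α: (228, 88).
Z = 88 is radium.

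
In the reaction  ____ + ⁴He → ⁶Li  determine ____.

deuteron

Conserve mass number: A + 4 = 6, so A = 2.
Conserve atomic number: Z + 2 = 3, so Z = 1.
A = 2 and Z = 1 is ²H — a deuteron.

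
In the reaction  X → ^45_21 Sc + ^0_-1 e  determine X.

Ca-45

Conserve mass number: A = 45 + 0, so A = 45.
Conserve atomic number: Z = 21 − 1, so Z = 20.
Z = 20 is calcium, so the species is ^45_20 Ca.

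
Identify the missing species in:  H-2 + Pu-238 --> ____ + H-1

Pu-239

Conserve mass number: 2 + 238 = A + 1, so A = 239.
Conserve atomic number: 1 + 94 = Z + 1, so Z = 94.
Z = 94 is plutonium, so the species is Pu-239.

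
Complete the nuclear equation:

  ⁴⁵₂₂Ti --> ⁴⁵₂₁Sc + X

positron

Conserve mass number: 45 = 45 + A, so A = 0.
Conserve atomic number: 22 = 21 + Z, so Z = 1.
A = 0 and Z = 1 is ⁰₁e — a positron.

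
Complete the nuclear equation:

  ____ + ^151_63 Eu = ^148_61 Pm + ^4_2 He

Conserve mass number: A + 151 = 148 + 4, so A = 1.
Conserve atomic number: Z + 63 = 61 + 2, so Z = 0.
A = 1 and Z = 0 is ^1_0 n — a neutron.

neutron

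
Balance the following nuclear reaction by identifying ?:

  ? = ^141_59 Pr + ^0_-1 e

Ce-141

Conserve mass number: A = 141 + 0, so A = 141.
Conserve atomic number: Z = 59 − 1, so Z = 58.
Z = 58 is cerium, so the species is ^141_58 Ce.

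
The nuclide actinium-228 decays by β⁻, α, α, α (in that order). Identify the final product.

Po-216

Start: (A, Z) = (228, 89).
After β⁻: (228, 90).
After α: (224, 88).
After α: (220, 86).
After α: (216, 84).
Z = 84 is polonium.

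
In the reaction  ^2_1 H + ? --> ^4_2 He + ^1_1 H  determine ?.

Conserve mass number: 2 + A = 4 + 1, so A = 3.
Conserve atomic number: 1 + Z = 2 + 1, so Z = 2.
Z = 2 is helium, so the species is ^3_2 He.

He-3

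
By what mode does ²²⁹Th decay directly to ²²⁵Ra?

ΔA = 225 − 229 = -4; ΔZ = 88 − 90 = -2.
A drops by 4 and Z drops by 2 — the signature of alpha emission.

alpha decay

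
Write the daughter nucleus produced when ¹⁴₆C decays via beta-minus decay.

Beta-minus decay: mass number changes by +0, atomic number by +1.
A: 14 = 14; Z: 6 + 1 = 7.
Z = 7 is nitrogen, so the daughter is ¹⁴₇N.

N-14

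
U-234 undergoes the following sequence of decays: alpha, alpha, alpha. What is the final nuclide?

Rn-222

Start: (A, Z) = (234, 92).
After α: (230, 90).
After α: (226, 88).
After α: (222, 86).
Z = 86 is radon.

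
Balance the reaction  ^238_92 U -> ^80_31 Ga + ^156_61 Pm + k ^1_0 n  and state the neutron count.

Conserve mass number: 238 = 80 + 156 + k, so k = 238 − 236 = 2.
Check atomic number: 92 = 31 + 61 + 0 = 92. ✓

2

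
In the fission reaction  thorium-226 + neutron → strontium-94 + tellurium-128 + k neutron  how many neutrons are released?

5

Conserve mass number: 227 = 94 + 128 + k, so k = 227 − 222 = 5.
Check atomic number: 90 = 38 + 52 + 0 = 90. ✓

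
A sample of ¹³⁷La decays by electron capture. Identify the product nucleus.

Electron capture: mass number changes by +0, atomic number by -1.
A: 137 = 137; Z: 57 − 1 = 56.
Z = 56 is barium, so the daughter is ¹³⁷Ba.

Ba-137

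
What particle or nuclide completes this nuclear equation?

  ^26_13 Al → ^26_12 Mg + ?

Conserve mass number: 26 = 26 + A, so A = 0.
Conserve atomic number: 13 = 12 + Z, so Z = 1.
A = 0 and Z = 1 is ^0_1 e — a positron.

positron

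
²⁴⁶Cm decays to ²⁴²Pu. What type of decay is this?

ΔA = 242 − 246 = -4; ΔZ = 94 − 96 = -2.
A drops by 4 and Z drops by 2 — the signature of alpha emission.

alpha decay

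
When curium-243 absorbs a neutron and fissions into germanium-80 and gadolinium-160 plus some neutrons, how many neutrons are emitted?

4

Conserve mass number: 244 = 80 + 160 + k, so k = 244 − 240 = 4.
Check atomic number: 96 = 32 + 64 + 0 = 96. ✓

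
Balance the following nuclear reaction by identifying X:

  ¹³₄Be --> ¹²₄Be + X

neutron

Conserve mass number: 13 = 12 + A, so A = 1.
Conserve atomic number: 4 = 4 + Z, so Z = 0.
A = 1 and Z = 0 is ¹₀n — a neutron.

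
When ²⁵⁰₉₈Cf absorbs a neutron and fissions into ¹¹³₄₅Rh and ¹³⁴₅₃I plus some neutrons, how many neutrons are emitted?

4

Conserve mass number: 251 = 113 + 134 + k, so k = 251 − 247 = 4.
Check atomic number: 98 = 45 + 53 + 0 = 98. ✓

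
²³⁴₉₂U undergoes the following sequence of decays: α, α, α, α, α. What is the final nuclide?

Pb-214

Start: (A, Z) = (234, 92).
After α: (230, 90).
After α: (226, 88).
After α: (222, 86).
After α: (218, 84).
After α: (214, 82).
Z = 82 is lead.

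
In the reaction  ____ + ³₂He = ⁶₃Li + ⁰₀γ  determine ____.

Conserve mass number: A + 3 = 6 + 0, so A = 3.
Conserve atomic number: Z + 2 = 3 + 0, so Z = 1.
A = 3 and Z = 1 is ³₁H — a triton.

triton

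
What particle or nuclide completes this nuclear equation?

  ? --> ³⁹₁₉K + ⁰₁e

Ca-39

Conserve mass number: A = 39 + 0, so A = 39.
Conserve atomic number: Z = 19 + 1, so Z = 20.
Z = 20 is calcium, so the species is ³⁹₂₀Ca.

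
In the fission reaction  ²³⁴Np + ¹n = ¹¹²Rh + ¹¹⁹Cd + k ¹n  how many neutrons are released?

Conserve mass number: 235 = 112 + 119 + k, so k = 235 − 231 = 4.
Check atomic number: 93 = 45 + 48 + 0 = 93. ✓

4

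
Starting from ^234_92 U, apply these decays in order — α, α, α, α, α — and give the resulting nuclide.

Start: (A, Z) = (234, 92).
After α: (230, 90).
After α: (226, 88).
After α: (222, 86).
After α: (218, 84).
After α: (214, 82).
Z = 82 is lead.

Pb-214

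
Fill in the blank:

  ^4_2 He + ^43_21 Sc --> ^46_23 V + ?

neutron

Conserve mass number: 4 + 43 = 46 + A, so A = 1.
Conserve atomic number: 2 + 21 = 23 + Z, so Z = 0.
A = 1 and Z = 0 is ^1_0 n — a neutron.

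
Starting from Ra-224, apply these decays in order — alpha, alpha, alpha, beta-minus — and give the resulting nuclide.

Bi-212

Start: (A, Z) = (224, 88).
After α: (220, 86).
After α: (216, 84).
After α: (212, 82).
After β⁻: (212, 83).
Z = 83 is bismuth.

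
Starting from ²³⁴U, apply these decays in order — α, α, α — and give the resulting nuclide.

Start: (A, Z) = (234, 92).
After α: (230, 90).
After α: (226, 88).
After α: (222, 86).
Z = 86 is radon.

Rn-222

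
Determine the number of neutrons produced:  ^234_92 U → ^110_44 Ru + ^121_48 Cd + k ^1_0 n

3

Conserve mass number: 234 = 110 + 121 + k, so k = 234 − 231 = 3.
Check atomic number: 92 = 44 + 48 + 0 = 92. ✓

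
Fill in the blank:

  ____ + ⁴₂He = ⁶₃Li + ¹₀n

Conserve mass number: A + 4 = 6 + 1, so A = 3.
Conserve atomic number: Z + 2 = 3 + 0, so Z = 1.
A = 3 and Z = 1 is ³₁H — a triton.

triton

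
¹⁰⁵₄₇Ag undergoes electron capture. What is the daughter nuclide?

Electron capture: mass number changes by +0, atomic number by -1.
A: 105 = 105; Z: 47 − 1 = 46.
Z = 46 is palladium, so the daughter is ¹⁰⁵₄₆Pd.

Pd-105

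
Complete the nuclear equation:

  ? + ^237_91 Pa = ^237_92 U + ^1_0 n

proton

Conserve mass number: A + 237 = 237 + 1, so A = 1.
Conserve atomic number: Z + 91 = 92 + 0, so Z = 1.
A = 1 and Z = 1 is ^1_1 H — a proton.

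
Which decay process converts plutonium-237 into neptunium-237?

ΔA = 237 − 237 = 0; ΔZ = 93 − 94 = -1.
A is unchanged and Z drops by 1 — a proton has become a neutron (β⁺ emission or electron capture).

beta-plus decay or electron capture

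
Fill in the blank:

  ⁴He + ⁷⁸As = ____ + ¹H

Se-81

Conserve mass number: 4 + 78 = A + 1, so A = 81.
Conserve atomic number: 2 + 33 = Z + 1, so Z = 34.
Z = 34 is selenium, so the species is ⁸¹Se.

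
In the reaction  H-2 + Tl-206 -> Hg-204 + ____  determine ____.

alpha particle

Conserve mass number: 2 + 206 = 204 + A, so A = 4.
Conserve atomic number: 1 + 81 = 80 + Z, so Z = 2.
A = 4 and Z = 2 is He-4 — an alpha particle.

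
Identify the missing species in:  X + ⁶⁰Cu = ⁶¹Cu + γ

Conserve mass number: A + 60 = 61 + 0, so A = 1.
Conserve atomic number: Z + 29 = 29 + 0, so Z = 0.
A = 1 and Z = 0 is ¹n — a neutron.

neutron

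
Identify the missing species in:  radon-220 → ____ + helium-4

Conserve mass number: 220 = A + 4, so A = 216.
Conserve atomic number: 86 = Z + 2, so Z = 84.
Z = 84 is polonium, so the species is polonium-216.

Po-216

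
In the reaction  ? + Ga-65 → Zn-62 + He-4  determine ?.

Conserve mass number: A + 65 = 62 + 4, so A = 1.
Conserve atomic number: Z + 31 = 30 + 2, so Z = 1.
A = 1 and Z = 1 is H-1 — a proton.

proton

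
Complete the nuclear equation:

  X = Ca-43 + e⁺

Conserve mass number: A = 43 + 0, so A = 43.
Conserve atomic number: Z = 20 + 1, so Z = 21.
Z = 21 is scandium, so the species is Sc-43.

Sc-43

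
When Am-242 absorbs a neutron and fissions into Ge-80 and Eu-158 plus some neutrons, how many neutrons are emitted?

5

Conserve mass number: 243 = 80 + 158 + k, so k = 243 − 238 = 5.
Check atomic number: 95 = 32 + 63 + 0 = 95. ✓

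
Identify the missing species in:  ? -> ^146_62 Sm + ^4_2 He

Conserve mass number: A = 146 + 4, so A = 150.
Conserve atomic number: Z = 62 + 2, so Z = 64.
Z = 64 is gadolinium, so the species is ^150_64 Gd.

Gd-150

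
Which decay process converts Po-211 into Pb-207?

alpha decay

ΔA = 207 − 211 = -4; ΔZ = 82 − 84 = -2.
A drops by 4 and Z drops by 2 — the signature of alpha emission.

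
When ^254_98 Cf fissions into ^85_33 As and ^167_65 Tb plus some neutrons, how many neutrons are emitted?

2

Conserve mass number: 254 = 85 + 167 + k, so k = 254 − 252 = 2.
Check atomic number: 98 = 33 + 65 + 0 = 98. ✓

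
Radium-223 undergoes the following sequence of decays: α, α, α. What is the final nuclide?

Start: (A, Z) = (223, 88).
After α: (219, 86).
After α: (215, 84).
After α: (211, 82).
Z = 82 is lead.

Pb-211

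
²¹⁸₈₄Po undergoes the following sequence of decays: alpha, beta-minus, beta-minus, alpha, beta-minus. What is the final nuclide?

Start: (A, Z) = (218, 84).
After α: (214, 82).
After β⁻: (214, 83).
After β⁻: (214, 84).
After α: (210, 82).
After β⁻: (210, 83).
Z = 83 is bismuth.

Bi-210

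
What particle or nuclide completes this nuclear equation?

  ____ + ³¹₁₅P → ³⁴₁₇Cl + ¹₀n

Conserve mass number: A + 31 = 34 + 1, so A = 4.
Conserve atomic number: Z + 15 = 17 + 0, so Z = 2.
A = 4 and Z = 2 is ⁴₂He — an alpha particle.

alpha particle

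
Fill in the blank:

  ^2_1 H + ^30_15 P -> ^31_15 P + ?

Conserve mass number: 2 + 30 = 31 + A, so A = 1.
Conserve atomic number: 1 + 15 = 15 + Z, so Z = 1.
A = 1 and Z = 1 is ^1_1 H — a proton.

proton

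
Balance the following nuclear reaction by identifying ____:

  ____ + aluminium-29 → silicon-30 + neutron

Conserve mass number: A + 29 = 30 + 1, so A = 2.
Conserve atomic number: Z + 13 = 14 + 0, so Z = 1.
A = 2 and Z = 1 is hydrogen-2 — a deuteron.

deuteron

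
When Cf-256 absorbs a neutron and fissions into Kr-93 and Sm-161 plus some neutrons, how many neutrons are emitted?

3

Conserve mass number: 257 = 93 + 161 + k, so k = 257 − 254 = 3.
Check atomic number: 98 = 36 + 62 + 0 = 98. ✓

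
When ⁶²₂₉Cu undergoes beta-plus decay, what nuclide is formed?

Ni-62

Beta-plus decay: mass number changes by +0, atomic number by -1.
A: 62 = 62; Z: 29 − 1 = 28.
Z = 28 is nickel, so the daughter is ⁶²₂₈Ni.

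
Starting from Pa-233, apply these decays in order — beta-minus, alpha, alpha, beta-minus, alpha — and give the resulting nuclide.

Fr-221

Start: (A, Z) = (233, 91).
After β⁻: (233, 92).
After α: (229, 90).
After α: (225, 88).
After β⁻: (225, 89).
After α: (221, 87).
Z = 87 is francium.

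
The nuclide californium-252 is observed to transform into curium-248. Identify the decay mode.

alpha decay

ΔA = 248 − 252 = -4; ΔZ = 96 − 98 = -2.
A drops by 4 and Z drops by 2 — the signature of alpha emission.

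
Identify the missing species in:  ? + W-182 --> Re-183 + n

Conserve mass number: A + 182 = 183 + 1, so A = 2.
Conserve atomic number: Z + 74 = 75 + 0, so Z = 1.
A = 2 and Z = 1 is H-2 — a deuteron.

deuteron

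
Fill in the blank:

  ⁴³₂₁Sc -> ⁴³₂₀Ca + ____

positron

Conserve mass number: 43 = 43 + A, so A = 0.
Conserve atomic number: 21 = 20 + Z, so Z = 1.
A = 0 and Z = 1 is ⁰₁e — a positron.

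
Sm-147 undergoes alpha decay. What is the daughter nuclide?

Nd-143

Alpha decay: mass number changes by -4, atomic number by -2.
A: 147 − 4 = 143; Z: 62 − 2 = 60.
Z = 60 is neodymium, so the daughter is Nd-143.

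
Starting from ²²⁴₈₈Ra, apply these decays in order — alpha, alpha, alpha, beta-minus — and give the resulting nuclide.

Start: (A, Z) = (224, 88).
After α: (220, 86).
After α: (216, 84).
After α: (212, 82).
After β⁻: (212, 83).
Z = 83 is bismuth.

Bi-212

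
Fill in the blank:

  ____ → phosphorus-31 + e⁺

Conserve mass number: A = 31 + 0, so A = 31.
Conserve atomic number: Z = 15 + 1, so Z = 16.
Z = 16 is sulfur, so the species is sulfur-31.

S-31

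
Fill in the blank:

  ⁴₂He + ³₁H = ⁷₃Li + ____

Conserve mass number: 4 + 3 = 7 + A, so A = 0.
Conserve atomic number: 2 + 1 = 3 + Z, so Z = 0.
A = 0 and Z = 0 is ⁰₀γ — a gamma ray.

gamma ray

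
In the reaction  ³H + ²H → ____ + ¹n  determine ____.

He-4

Conserve mass number: 3 + 2 = A + 1, so A = 4.
Conserve atomic number: 1 + 1 = Z + 0, so Z = 2.
A = 4 and Z = 2 is ⁴He — an alpha particle.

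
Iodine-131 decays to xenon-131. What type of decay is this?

beta-minus decay

ΔA = 131 − 131 = 0; ΔZ = 54 − 53 = +1.
A is unchanged and Z rises by 1 — a neutron has become a proton (β⁻ decay).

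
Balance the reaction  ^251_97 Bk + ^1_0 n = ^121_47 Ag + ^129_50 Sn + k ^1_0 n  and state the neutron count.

2

Conserve mass number: 252 = 121 + 129 + k, so k = 252 − 250 = 2.
Check atomic number: 97 = 47 + 50 + 0 = 97. ✓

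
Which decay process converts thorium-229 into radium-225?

ΔA = 225 − 229 = -4; ΔZ = 88 − 90 = -2.
A drops by 4 and Z drops by 2 — the signature of alpha emission.

alpha decay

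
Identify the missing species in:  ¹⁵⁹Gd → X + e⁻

Conserve mass number: 159 = A + 0, so A = 159.
Conserve atomic number: 64 = Z − 1, so Z = 65.
Z = 65 is terbium, so the species is ¹⁵⁹Tb.

Tb-159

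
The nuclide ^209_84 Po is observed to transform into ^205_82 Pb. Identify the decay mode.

alpha decay

ΔA = 205 − 209 = -4; ΔZ = 82 − 84 = -2.
A drops by 4 and Z drops by 2 — the signature of alpha emission.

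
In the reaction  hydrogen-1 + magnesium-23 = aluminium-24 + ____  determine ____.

gamma ray

Conserve mass number: 1 + 23 = 24 + A, so A = 0.
Conserve atomic number: 1 + 12 = 13 + Z, so Z = 0.
A = 0 and Z = 0 is γ — a gamma ray.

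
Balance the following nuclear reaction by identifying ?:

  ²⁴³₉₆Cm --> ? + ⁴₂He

Pu-239

Conserve mass number: 243 = A + 4, so A = 239.
Conserve atomic number: 96 = Z + 2, so Z = 94.
Z = 94 is plutonium, so the species is ²³⁹₉₄Pu.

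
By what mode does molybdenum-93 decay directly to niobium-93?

beta-plus decay or electron capture

ΔA = 93 − 93 = 0; ΔZ = 41 − 42 = -1.
A is unchanged and Z drops by 1 — a proton has become a neutron (β⁺ emission or electron capture).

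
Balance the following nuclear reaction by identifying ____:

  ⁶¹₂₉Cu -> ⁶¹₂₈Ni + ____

Conserve mass number: 61 = 61 + A, so A = 0.
Conserve atomic number: 29 = 28 + Z, so Z = 1.
A = 0 and Z = 1 is ⁰₁e — a positron.

positron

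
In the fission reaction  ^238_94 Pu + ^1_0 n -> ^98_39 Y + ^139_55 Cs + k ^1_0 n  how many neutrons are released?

Conserve mass number: 239 = 98 + 139 + k, so k = 239 − 237 = 2.
Check atomic number: 94 = 39 + 55 + 0 = 94. ✓

2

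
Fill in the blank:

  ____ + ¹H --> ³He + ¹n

triton

Conserve mass number: A + 1 = 3 + 1, so A = 3.
Conserve atomic number: Z + 1 = 2 + 0, so Z = 1.
A = 3 and Z = 1 is ³H — a triton.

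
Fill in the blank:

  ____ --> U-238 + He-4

Conserve mass number: A = 238 + 4, so A = 242.
Conserve atomic number: Z = 92 + 2, so Z = 94.
Z = 94 is plutonium, so the species is Pu-242.

Pu-242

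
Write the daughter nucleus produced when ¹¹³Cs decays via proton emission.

Proton emission: mass number changes by -1, atomic number by -1.
A: 113 − 1 = 112; Z: 55 − 1 = 54.
Z = 54 is xenon, so the daughter is ¹¹²Xe.

Xe-112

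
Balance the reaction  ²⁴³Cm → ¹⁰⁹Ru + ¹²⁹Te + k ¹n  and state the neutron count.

5

Conserve mass number: 243 = 109 + 129 + k, so k = 243 − 238 = 5.
Check atomic number: 96 = 44 + 52 + 0 = 96. ✓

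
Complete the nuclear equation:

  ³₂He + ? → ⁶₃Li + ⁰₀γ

Conserve mass number: 3 + A = 6 + 0, so A = 3.
Conserve atomic number: 2 + Z = 3 + 0, so Z = 1.
A = 3 and Z = 1 is ³₁H — a triton.

triton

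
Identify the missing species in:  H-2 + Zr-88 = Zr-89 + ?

proton

Conserve mass number: 2 + 88 = 89 + A, so A = 1.
Conserve atomic number: 1 + 40 = 40 + Z, so Z = 1.
A = 1 and Z = 1 is H-1 — a proton.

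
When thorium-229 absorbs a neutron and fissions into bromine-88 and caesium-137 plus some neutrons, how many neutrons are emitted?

Conserve mass number: 230 = 88 + 137 + k, so k = 230 − 225 = 5.
Check atomic number: 90 = 35 + 55 + 0 = 90. ✓

5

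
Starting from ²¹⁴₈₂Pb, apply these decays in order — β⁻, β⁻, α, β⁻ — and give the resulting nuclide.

Bi-210

Start: (A, Z) = (214, 82).
After β⁻: (214, 83).
After β⁻: (214, 84).
After α: (210, 82).
After β⁻: (210, 83).
Z = 83 is bismuth.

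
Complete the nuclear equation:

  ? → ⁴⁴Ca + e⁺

Sc-44

Conserve mass number: A = 44 + 0, so A = 44.
Conserve atomic number: Z = 20 + 1, so Z = 21.
Z = 21 is scandium, so the species is ⁴⁴Sc.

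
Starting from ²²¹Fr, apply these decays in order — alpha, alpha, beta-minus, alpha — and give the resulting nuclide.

Start: (A, Z) = (221, 87).
After α: (217, 85).
After α: (213, 83).
After β⁻: (213, 84).
After α: (209, 82).
Z = 82 is lead.

Pb-209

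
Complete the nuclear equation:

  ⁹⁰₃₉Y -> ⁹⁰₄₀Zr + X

Conserve mass number: 90 = 90 + A, so A = 0.
Conserve atomic number: 39 = 40 + Z, so Z = -1.
A = 0 and Z = -1 is ⁰₋₁e — a beta-minus particle.

beta-minus particle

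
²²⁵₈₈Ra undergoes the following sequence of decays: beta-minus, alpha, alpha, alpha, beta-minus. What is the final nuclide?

Po-213

Start: (A, Z) = (225, 88).
After β⁻: (225, 89).
After α: (221, 87).
After α: (217, 85).
After α: (213, 83).
After β⁻: (213, 84).
Z = 84 is polonium.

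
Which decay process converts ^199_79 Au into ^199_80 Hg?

beta-minus decay

ΔA = 199 − 199 = 0; ΔZ = 80 − 79 = +1.
A is unchanged and Z rises by 1 — a neutron has become a proton (β⁻ decay).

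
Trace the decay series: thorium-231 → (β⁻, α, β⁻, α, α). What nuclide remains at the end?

Start: (A, Z) = (231, 90).
After β⁻: (231, 91).
After α: (227, 89).
After β⁻: (227, 90).
After α: (223, 88).
After α: (219, 86).
Z = 86 is radon.

Rn-219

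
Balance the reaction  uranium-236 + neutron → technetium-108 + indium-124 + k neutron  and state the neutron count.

Conserve mass number: 237 = 108 + 124 + k, so k = 237 − 232 = 5.
Check atomic number: 92 = 43 + 49 + 0 = 92. ✓

5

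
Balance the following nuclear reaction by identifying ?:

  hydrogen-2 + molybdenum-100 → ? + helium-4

Conserve mass number: 2 + 100 = A + 4, so A = 98.
Conserve atomic number: 1 + 42 = Z + 2, so Z = 41.
Z = 41 is niobium, so the species is niobium-98.

Nb-98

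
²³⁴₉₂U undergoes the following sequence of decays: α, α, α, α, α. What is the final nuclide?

Start: (A, Z) = (234, 92).
After α: (230, 90).
After α: (226, 88).
After α: (222, 86).
After α: (218, 84).
After α: (214, 82).
Z = 82 is lead.

Pb-214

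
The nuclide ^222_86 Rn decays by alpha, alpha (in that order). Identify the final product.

Pb-214

Start: (A, Z) = (222, 86).
After α: (218, 84).
After α: (214, 82).
Z = 82 is lead.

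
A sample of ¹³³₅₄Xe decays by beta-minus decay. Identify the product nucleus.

Cs-133

Beta-minus decay: mass number changes by +0, atomic number by +1.
A: 133 = 133; Z: 54 + 1 = 55.
Z = 55 is caesium, so the daughter is ¹³³₅₅Cs.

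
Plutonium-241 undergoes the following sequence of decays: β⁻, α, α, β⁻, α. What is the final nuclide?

Th-229

Start: (A, Z) = (241, 94).
After β⁻: (241, 95).
After α: (237, 93).
After α: (233, 91).
After β⁻: (233, 92).
After α: (229, 90).
Z = 90 is thorium.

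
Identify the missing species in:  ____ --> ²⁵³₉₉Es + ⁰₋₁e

Cf-253

Conserve mass number: A = 253 + 0, so A = 253.
Conserve atomic number: Z = 99 − 1, so Z = 98.
Z = 98 is californium, so the species is ²⁵³₉₈Cf.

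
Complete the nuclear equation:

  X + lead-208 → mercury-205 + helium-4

neutron

Conserve mass number: A + 208 = 205 + 4, so A = 1.
Conserve atomic number: Z + 82 = 80 + 2, so Z = 0.
A = 1 and Z = 0 is neutron — a neutron.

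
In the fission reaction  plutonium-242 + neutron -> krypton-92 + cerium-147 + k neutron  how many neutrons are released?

Conserve mass number: 243 = 92 + 147 + k, so k = 243 − 239 = 4.
Check atomic number: 94 = 36 + 58 + 0 = 94. ✓

4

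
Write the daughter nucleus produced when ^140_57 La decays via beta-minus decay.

Beta-minus decay: mass number changes by +0, atomic number by +1.
A: 140 = 140; Z: 57 + 1 = 58.
Z = 58 is cerium, so the daughter is ^140_58 Ce.

Ce-140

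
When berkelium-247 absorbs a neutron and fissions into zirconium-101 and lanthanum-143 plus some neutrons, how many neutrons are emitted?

Conserve mass number: 248 = 101 + 143 + k, so k = 248 − 244 = 4.
Check atomic number: 97 = 40 + 57 + 0 = 97. ✓

4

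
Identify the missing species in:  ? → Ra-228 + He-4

Conserve mass number: A = 228 + 4, so A = 232.
Conserve atomic number: Z = 88 + 2, so Z = 90.
Z = 90 is thorium, so the species is Th-232.

Th-232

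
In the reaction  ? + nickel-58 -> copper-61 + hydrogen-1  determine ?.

alpha particle

Conserve mass number: A + 58 = 61 + 1, so A = 4.
Conserve atomic number: Z + 28 = 29 + 1, so Z = 2.
A = 4 and Z = 2 is helium-4 — an alpha particle.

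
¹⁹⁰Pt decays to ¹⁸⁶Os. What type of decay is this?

ΔA = 186 − 190 = -4; ΔZ = 76 − 78 = -2.
A drops by 4 and Z drops by 2 — the signature of alpha emission.

alpha decay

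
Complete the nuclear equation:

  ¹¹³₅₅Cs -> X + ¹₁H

Xe-112

Conserve mass number: 113 = A + 1, so A = 112.
Conserve atomic number: 55 = Z + 1, so Z = 54.
Z = 54 is xenon, so the species is ¹¹²₅₄Xe.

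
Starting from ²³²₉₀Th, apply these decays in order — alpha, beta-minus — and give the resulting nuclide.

Ac-228

Start: (A, Z) = (232, 90).
After α: (228, 88).
After β⁻: (228, 89).
Z = 89 is actinium.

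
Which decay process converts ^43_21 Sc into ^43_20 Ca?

ΔA = 43 − 43 = 0; ΔZ = 20 − 21 = -1.
A is unchanged and Z drops by 1 — a proton has become a neutron (β⁺ emission or electron capture).

beta-plus decay or electron capture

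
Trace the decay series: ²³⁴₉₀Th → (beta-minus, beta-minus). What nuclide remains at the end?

U-234

Start: (A, Z) = (234, 90).
After β⁻: (234, 91).
After β⁻: (234, 92).
Z = 92 is uranium.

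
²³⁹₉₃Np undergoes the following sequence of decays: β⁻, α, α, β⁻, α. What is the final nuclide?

Start: (A, Z) = (239, 93).
After β⁻: (239, 94).
After α: (235, 92).
After α: (231, 90).
After β⁻: (231, 91).
After α: (227, 89).
Z = 89 is actinium.

Ac-227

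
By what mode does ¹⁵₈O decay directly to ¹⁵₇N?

ΔA = 15 − 15 = 0; ΔZ = 7 − 8 = -1.
A is unchanged and Z drops by 1 — a proton has become a neutron (β⁺ emission or electron capture).

beta-plus decay or electron capture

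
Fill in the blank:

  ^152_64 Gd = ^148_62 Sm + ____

alpha particle

Conserve mass number: 152 = 148 + A, so A = 4.
Conserve atomic number: 64 = 62 + Z, so Z = 2.
A = 4 and Z = 2 is ^4_2 He — an alpha particle.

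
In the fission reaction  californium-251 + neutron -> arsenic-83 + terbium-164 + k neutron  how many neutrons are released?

5

Conserve mass number: 252 = 83 + 164 + k, so k = 252 − 247 = 5.
Check atomic number: 98 = 33 + 65 + 0 = 98. ✓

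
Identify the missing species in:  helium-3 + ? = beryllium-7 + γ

alpha particle

Conserve mass number: 3 + A = 7 + 0, so A = 4.
Conserve atomic number: 2 + Z = 4 + 0, so Z = 2.
A = 4 and Z = 2 is helium-4 — an alpha particle.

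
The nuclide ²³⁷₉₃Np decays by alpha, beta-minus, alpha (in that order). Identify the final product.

Start: (A, Z) = (237, 93).
After α: (233, 91).
After β⁻: (233, 92).
After α: (229, 90).
Z = 90 is thorium.

Th-229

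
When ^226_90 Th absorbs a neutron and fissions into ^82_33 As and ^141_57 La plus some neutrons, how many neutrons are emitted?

4

Conserve mass number: 227 = 82 + 141 + k, so k = 227 − 223 = 4.
Check atomic number: 90 = 33 + 57 + 0 = 90. ✓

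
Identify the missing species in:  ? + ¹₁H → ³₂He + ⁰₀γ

deuteron

Conserve mass number: A + 1 = 3 + 0, so A = 2.
Conserve atomic number: Z + 1 = 2 + 0, so Z = 1.
A = 2 and Z = 1 is ²₁H — a deuteron.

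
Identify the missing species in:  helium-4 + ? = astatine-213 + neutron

Conserve mass number: 4 + A = 213 + 1, so A = 210.
Conserve atomic number: 2 + Z = 85 + 0, so Z = 83.
Z = 83 is bismuth, so the species is bismuth-210.

Bi-210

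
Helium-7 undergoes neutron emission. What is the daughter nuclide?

He-6

Neutron emission: mass number changes by -1, atomic number by +0.
A: 7 − 1 = 6; Z: 2 = 2.
Z = 2 is helium, so the daughter is helium-6.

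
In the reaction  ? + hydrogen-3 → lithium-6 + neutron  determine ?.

Conserve mass number: A + 3 = 6 + 1, so A = 4.
Conserve atomic number: Z + 1 = 3 + 0, so Z = 2.
A = 4 and Z = 2 is helium-4 — an alpha particle.

alpha particle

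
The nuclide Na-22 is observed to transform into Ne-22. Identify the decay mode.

beta-plus decay or electron capture

ΔA = 22 − 22 = 0; ΔZ = 10 − 11 = -1.
A is unchanged and Z drops by 1 — a proton has become a neutron (β⁺ emission or electron capture).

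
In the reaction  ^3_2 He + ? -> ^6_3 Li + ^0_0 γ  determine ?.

triton

Conserve mass number: 3 + A = 6 + 0, so A = 3.
Conserve atomic number: 2 + Z = 3 + 0, so Z = 1.
A = 3 and Z = 1 is ^3_1 H — a triton.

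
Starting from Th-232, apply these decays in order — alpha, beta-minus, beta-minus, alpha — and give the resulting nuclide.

Ra-224

Start: (A, Z) = (232, 90).
After α: (228, 88).
After β⁻: (228, 89).
After β⁻: (228, 90).
After α: (224, 88).
Z = 88 is radium.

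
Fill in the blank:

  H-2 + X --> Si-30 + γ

Al-28

Conserve mass number: 2 + A = 30 + 0, so A = 28.
Conserve atomic number: 1 + Z = 14 + 0, so Z = 13.
Z = 13 is aluminium, so the species is Al-28.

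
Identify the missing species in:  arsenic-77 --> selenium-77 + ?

beta-minus particle

Conserve mass number: 77 = 77 + A, so A = 0.
Conserve atomic number: 33 = 34 + Z, so Z = -1.
A = 0 and Z = -1 is e⁻ — a beta-minus particle.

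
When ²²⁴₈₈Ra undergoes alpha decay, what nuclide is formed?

Rn-220

Alpha decay: mass number changes by -4, atomic number by -2.
A: 224 − 4 = 220; Z: 88 − 2 = 86.
Z = 86 is radon, so the daughter is ²²⁰₈₆Rn.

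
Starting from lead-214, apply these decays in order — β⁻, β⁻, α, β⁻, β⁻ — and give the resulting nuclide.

Po-210

Start: (A, Z) = (214, 82).
After β⁻: (214, 83).
After β⁻: (214, 84).
After α: (210, 82).
After β⁻: (210, 83).
After β⁻: (210, 84).
Z = 84 is polonium.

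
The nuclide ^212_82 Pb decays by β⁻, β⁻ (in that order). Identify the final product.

Start: (A, Z) = (212, 82).
After β⁻: (212, 83).
After β⁻: (212, 84).
Z = 84 is polonium.

Po-212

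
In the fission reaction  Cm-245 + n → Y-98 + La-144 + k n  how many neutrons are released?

Conserve mass number: 246 = 98 + 144 + k, so k = 246 − 242 = 4.
Check atomic number: 96 = 39 + 57 + 0 = 96. ✓

4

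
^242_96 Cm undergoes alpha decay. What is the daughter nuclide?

Pu-238

Alpha decay: mass number changes by -4, atomic number by -2.
A: 242 − 4 = 238; Z: 96 − 2 = 94.
Z = 94 is plutonium, so the daughter is ^238_94 Pu.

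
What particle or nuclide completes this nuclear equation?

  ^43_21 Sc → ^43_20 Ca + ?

Conserve mass number: 43 = 43 + A, so A = 0.
Conserve atomic number: 21 = 20 + Z, so Z = 1.
A = 0 and Z = 1 is ^0_1 e — a positron.

positron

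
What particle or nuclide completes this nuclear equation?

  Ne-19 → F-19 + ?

positron

Conserve mass number: 19 = 19 + A, so A = 0.
Conserve atomic number: 10 = 9 + Z, so Z = 1.
A = 0 and Z = 1 is e⁺ — a positron.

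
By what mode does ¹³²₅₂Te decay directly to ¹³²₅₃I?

ΔA = 132 − 132 = 0; ΔZ = 53 − 52 = +1.
A is unchanged and Z rises by 1 — a neutron has become a proton (β⁻ decay).

beta-minus decay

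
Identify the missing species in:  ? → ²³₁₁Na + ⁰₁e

Conserve mass number: A = 23 + 0, so A = 23.
Conserve atomic number: Z = 11 + 1, so Z = 12.
Z = 12 is magnesium, so the species is ²³₁₂Mg.

Mg-23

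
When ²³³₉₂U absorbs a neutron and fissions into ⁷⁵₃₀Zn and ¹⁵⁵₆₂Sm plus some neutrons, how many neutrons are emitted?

Conserve mass number: 234 = 75 + 155 + k, so k = 234 − 230 = 4.
Check atomic number: 92 = 30 + 62 + 0 = 92. ✓

4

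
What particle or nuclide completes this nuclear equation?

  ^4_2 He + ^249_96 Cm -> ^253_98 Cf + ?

Conserve mass number: 4 + 249 = 253 + A, so A = 0.
Conserve atomic number: 2 + 96 = 98 + Z, so Z = 0.
A = 0 and Z = 0 is ^0_0 γ — a gamma ray.

gamma ray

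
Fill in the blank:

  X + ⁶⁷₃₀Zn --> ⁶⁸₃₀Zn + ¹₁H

deuteron

Conserve mass number: A + 67 = 68 + 1, so A = 2.
Conserve atomic number: Z + 30 = 30 + 1, so Z = 1.
A = 2 and Z = 1 is ²₁H — a deuteron.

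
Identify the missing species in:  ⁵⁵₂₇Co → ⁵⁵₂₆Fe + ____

positron

Conserve mass number: 55 = 55 + A, so A = 0.
Conserve atomic number: 27 = 26 + Z, so Z = 1.
A = 0 and Z = 1 is ⁰₁e — a positron.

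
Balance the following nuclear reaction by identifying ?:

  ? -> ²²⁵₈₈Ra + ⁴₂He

Th-229

Conserve mass number: A = 225 + 4, so A = 229.
Conserve atomic number: Z = 88 + 2, so Z = 90.
Z = 90 is thorium, so the species is ²²⁹₉₀Th.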